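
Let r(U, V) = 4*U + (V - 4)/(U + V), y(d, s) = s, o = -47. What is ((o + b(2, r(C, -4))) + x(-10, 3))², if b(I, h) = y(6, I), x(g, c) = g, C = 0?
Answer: 3025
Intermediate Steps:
r(U, V) = 4*U + (-4 + V)/(U + V)
b(I, h) = I
((o + b(2, r(C, -4))) + x(-10, 3))² = ((-47 + 2) - 10)² = (-45 - 10)² = (-55)² = 3025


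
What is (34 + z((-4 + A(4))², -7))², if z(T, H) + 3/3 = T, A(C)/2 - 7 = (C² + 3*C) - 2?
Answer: 15031129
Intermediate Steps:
A(C) = 10 + 2*C² + 6*C (A(C) = 14 + 2*((C² + 3*C) - 2) = 14 + 2*(-2 + C² + 3*C) = 14 + (-4 + 2*C² + 6*C) = 10 + 2*C² + 6*C)
z(T, H) = -1 + T
(34 + z((-4 + A(4))², -7))² = (34 + (-1 + (-4 + (10 + 2*4² + 6*4))²))² = (34 + (-1 + (-4 + (10 + 2*16 + 24))²))² = (34 + (-1 + (-4 + (10 + 32 + 24))²))² = (34 + (-1 + (-4 + 66)²))² = (34 + (-1 + 62²))² = (34 + (-1 + 3844))² = (34 + 3843)² = 3877² = 15031129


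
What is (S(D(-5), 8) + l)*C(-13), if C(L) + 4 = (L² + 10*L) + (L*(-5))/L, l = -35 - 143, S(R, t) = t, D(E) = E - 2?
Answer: -5100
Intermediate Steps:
D(E) = -2 + E
l = -178
C(L) = -9 + L² + 10*L (C(L) = -4 + ((L² + 10*L) + (L*(-5))/L) = -4 + ((L² + 10*L) + (-5*L)/L) = -4 + ((L² + 10*L) - 5) = -4 + (-5 + L² + 10*L) = -9 + L² + 10*L)
(S(D(-5), 8) + l)*C(-13) = (8 - 178)*(-9 + (-13)² + 10*(-13)) = -170*(-9 + 169 - 130) = -170*30 = -5100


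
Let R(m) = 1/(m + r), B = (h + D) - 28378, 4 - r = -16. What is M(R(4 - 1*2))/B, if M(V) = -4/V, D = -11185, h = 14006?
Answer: 88/25557 ≈ 0.0034433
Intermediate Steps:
r = 20 (r = 4 - 1*(-16) = 4 + 16 = 20)
B = -25557 (B = (14006 - 11185) - 28378 = 2821 - 28378 = -25557)
R(m) = 1/(20 + m) (R(m) = 1/(m + 20) = 1/(20 + m))
M(R(4 - 1*2))/B = -(96 - 8)/(-25557) = -4/(1/(20 + (4 - 2)))*(-1/25557) = -4/(1/(20 + 2))*(-1/25557) = -4/(1/22)*(-1/25557) = -4/1/22*(-1/25557) = -4*22*(-1/25557) = -88*(-1/25557) = 88/25557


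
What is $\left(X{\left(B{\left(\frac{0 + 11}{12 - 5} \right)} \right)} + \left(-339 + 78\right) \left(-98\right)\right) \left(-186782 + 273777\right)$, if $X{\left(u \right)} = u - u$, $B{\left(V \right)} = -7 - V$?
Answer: $2225158110$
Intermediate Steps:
$X{\left(u \right)} = 0$
$\left(X{\left(B{\left(\frac{0 + 11}{12 - 5} \right)} \right)} + \left(-339 + 78\right) \left(-98\right)\right) \left(-186782 + 273777\right) = \left(0 + \left(-339 + 78\right) \left(-98\right)\right) \left(-186782 + 273777\right) = \left(0 - -25578\right) 86995 = \left(0 + 25578\right) 86995 = 25578 \cdot 86995 = 2225158110$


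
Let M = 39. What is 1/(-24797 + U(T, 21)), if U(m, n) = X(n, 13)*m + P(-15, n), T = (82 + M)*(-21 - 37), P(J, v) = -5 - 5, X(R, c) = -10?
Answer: 1/45373 ≈ 2.2040e-5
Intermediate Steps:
P(J, v) = -10
T = -7018 (T = (82 + 39)*(-21 - 37) = 121*(-58) = -7018)
U(m, n) = -10 - 10*m (U(m, n) = -10*m - 10 = -10 - 10*m)
1/(-24797 + U(T, 21)) = 1/(-24797 + (-10 - 10*(-7018))) = 1/(-24797 + (-10 + 70180)) = 1/(-24797 + 70170) = 1/45373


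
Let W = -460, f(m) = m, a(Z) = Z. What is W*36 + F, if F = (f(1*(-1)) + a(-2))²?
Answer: -16551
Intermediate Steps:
F = 9 (F = (1*(-1) - 2)² = (-1 - 2)² = (-3)² = 9)
W*36 + F = -460*36 + 9 = -16560 + 9 = -16551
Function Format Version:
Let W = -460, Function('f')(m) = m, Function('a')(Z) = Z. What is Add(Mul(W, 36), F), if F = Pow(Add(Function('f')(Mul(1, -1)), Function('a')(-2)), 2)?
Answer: -16551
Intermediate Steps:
F = 9 (F = Pow(Add(Mul(1, -1), -2), 2) = Pow(Add(-1, -2), 2) = Pow(-3, 2) = 9)
Add(Mul(W, 36), F) = Add(Mul(-460, 36), 9) = Add(-16560, 9) = -16551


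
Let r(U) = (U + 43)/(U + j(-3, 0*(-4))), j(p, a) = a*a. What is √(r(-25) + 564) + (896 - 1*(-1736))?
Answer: 2632 + √14082/5 ≈ 2655.7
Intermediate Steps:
j(p, a) = a²
r(U) = (43 + U)/U (r(U) = (U + 43)/(U + (0*(-4))²) = (43 + U)/(U + 0²) = (43 + U)/(U + 0) = (43 + U)/U)
√(r(-25) + 564) + (896 - 1*(-1736)) = √((43 - 25)/(-25) + 564) + (896 - 1*(-1736)) = √(-1/25*18 + 564) + (896 + 1736) = √(-18/25 + 564) + 2632 = √(14082/25) + 2632 = √14082/5 + 2632 = 2632 + √14082/5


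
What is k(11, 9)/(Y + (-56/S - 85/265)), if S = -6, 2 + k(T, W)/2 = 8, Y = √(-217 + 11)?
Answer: 2734164/7261375 - 303372*I*√206/7261375 ≈ 0.37654 - 0.59964*I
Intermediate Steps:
Y = I*√206 (Y = √(-206) = I*√206 ≈ 14.353*I)
k(T, W) = 12 (k(T, W) = -4 + 2*8 = -4 + 16 = 12)
k(11, 9)/(Y + (-56/S - 85/265)) = 12/(I*√206 + (-56/(-6) - 85/265)) = 12/(I*√206 + (-56*(-⅙) - 85*1/265)) = 12/(I*√206 + (28/3 - 17/53)) = 12/(I*√206 + 1433/159) = 12/(1433/159 + I*√206)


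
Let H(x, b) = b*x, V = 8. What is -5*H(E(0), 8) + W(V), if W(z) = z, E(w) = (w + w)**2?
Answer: 8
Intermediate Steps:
E(w) = 4*w**2 (E(w) = (2*w)**2 = 4*w**2)
-5*H(E(0), 8) + W(V) = -40*4*0**2 + 8 = -40*4*0 + 8 = -40*0 + 8 = -5*0 + 8 = 0 + 8 = 8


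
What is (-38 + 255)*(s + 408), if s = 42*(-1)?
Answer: 79422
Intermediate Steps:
s = -42
(-38 + 255)*(s + 408) = (-38 + 255)*(-42 + 408) = 217*366 = 79422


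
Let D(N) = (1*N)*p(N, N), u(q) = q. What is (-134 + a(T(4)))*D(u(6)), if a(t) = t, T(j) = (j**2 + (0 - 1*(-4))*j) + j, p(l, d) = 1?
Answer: -588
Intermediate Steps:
T(j) = j**2 + 5*j (T(j) = (j**2 + (0 + 4)*j) + j = (j**2 + 4*j) + j = j**2 + 5*j)
D(N) = N (D(N) = (1*N)*1 = N*1 = N)
(-134 + a(T(4)))*D(u(6)) = (-134 + 4*(5 + 4))*6 = (-134 + 4*9)*6 = (-134 + 36)*6 = -98*6 = -588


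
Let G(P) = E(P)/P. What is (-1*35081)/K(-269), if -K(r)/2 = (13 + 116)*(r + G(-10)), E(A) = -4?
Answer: -175405/346494 ≈ -0.50623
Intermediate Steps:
G(P) = -4/P
K(r) = -516/5 - 258*r (K(r) = -2*(13 + 116)*(r - 4/(-10)) = -258*(r - 4*(-⅒)) = -258*(r + ⅖) = -258*(⅖ + r) = -2*(258/5 + 129*r) = -516/5 - 258*r)
(-1*35081)/K(-269) = (-1*35081)/(-516/5 - 258*(-269)) = -35081/(-516/5 + 69402) = -35081/346494/5 = -35081*5/346494 = -175405/346494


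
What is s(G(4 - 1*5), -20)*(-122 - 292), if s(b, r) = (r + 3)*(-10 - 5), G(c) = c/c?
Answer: -105570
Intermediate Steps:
G(c) = 1
s(b, r) = -45 - 15*r (s(b, r) = (3 + r)*(-15) = -45 - 15*r)
s(G(4 - 1*5), -20)*(-122 - 292) = (-45 - 15*(-20))*(-122 - 292) = (-45 + 300)*(-414) = 255*(-414) = -105570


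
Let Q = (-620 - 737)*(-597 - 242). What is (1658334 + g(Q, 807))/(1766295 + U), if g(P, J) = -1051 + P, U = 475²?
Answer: 1397903/995960 ≈ 1.4036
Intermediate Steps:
Q = 1138523 (Q = -1357*(-839) = 1138523)
U = 225625
(1658334 + g(Q, 807))/(1766295 + U) = (1658334 + (-1051 + 1138523))/(1766295 + 225625) = (1658334 + 1137472)/1991920 = 2795806*(1/1991920) = 1397903/995960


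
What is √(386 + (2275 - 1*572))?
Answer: √2089 ≈ 45.706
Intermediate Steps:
√(386 + (2275 - 1*572)) = √(386 + (2275 - 572)) = √(386 + 1703) = √2089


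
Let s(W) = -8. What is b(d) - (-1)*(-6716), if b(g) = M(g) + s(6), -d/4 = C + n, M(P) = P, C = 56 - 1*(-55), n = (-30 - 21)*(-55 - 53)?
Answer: -29200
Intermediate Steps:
n = 5508 (n = -51*(-108) = 5508)
C = 111 (C = 56 + 55 = 111)
d = -22476 (d = -4*(111 + 5508) = -4*5619 = -22476)
b(g) = -8 + g (b(g) = g - 8 = -8 + g)
b(d) - (-1)*(-6716) = (-8 - 22476) - (-1)*(-6716) = -22484 - 1*6716 = -22484 - 6716 = -29200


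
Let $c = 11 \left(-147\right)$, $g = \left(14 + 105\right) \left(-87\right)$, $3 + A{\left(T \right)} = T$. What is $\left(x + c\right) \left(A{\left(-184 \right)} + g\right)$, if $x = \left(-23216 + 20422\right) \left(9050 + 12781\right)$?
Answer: $642912922740$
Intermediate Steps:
$A{\left(T \right)} = -3 + T$
$g = -10353$ ($g = 119 \left(-87\right) = -10353$)
$x = -60995814$ ($x = \left(-2794\right) 21831 = -60995814$)
$c = -1617$
$\left(x + c\right) \left(A{\left(-184 \right)} + g\right) = \left(-60995814 - 1617\right) \left(\left(-3 - 184\right) - 10353\right) = - 60997431 \left(-187 - 10353\right) = \left(-60997431\right) \left(-10540\right) = 642912922740$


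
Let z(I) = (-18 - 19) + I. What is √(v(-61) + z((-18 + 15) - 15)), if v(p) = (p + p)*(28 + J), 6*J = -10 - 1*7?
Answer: 4*I*√1758/3 ≈ 55.905*I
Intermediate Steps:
J = -17/6 (J = (-10 - 1*7)/6 = (-10 - 7)/6 = (⅙)*(-17) = -17/6 ≈ -2.8333)
v(p) = 151*p/3 (v(p) = (p + p)*(28 - 17/6) = (2*p)*(151/6) = 151*p/3)
z(I) = -37 + I
√(v(-61) + z((-18 + 15) - 15)) = √((151/3)*(-61) + (-37 + ((-18 + 15) - 15))) = √(-9211/3 + (-37 + (-3 - 15))) = √(-9211/3 + (-37 - 18)) = √(-9211/3 - 55) = √(-9376/3) = 4*I*√1758/3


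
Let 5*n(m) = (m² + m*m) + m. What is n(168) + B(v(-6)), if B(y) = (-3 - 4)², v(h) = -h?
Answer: 56861/5 ≈ 11372.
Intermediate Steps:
n(m) = m/5 + 2*m²/5 (n(m) = ((m² + m*m) + m)/5 = ((m² + m²) + m)/5 = (2*m² + m)/5 = (m + 2*m²)/5 = m/5 + 2*m²/5)
B(y) = 49 (B(y) = (-7)² = 49)
n(168) + B(v(-6)) = (⅕)*168*(1 + 2*168) + 49 = (⅕)*168*(1 + 336) + 49 = (⅕)*168*337 + 49 = 56616/5 + 49 = 56861/5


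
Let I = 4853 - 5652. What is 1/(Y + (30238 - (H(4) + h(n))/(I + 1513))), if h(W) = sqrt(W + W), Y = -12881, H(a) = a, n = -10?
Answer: 737377193/12798651807938 + 119*I*sqrt(5)/12798651807938 ≈ 5.7614e-5 + 2.0791e-11*I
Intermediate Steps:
I = -799
h(W) = sqrt(2)*sqrt(W) (h(W) = sqrt(2*W) = sqrt(2)*sqrt(W))
1/(Y + (30238 - (H(4) + h(n))/(I + 1513))) = 1/(-12881 + (30238 - (4 + sqrt(2)*sqrt(-10))/(-799 + 1513))) = 1/(-12881 + (30238 - (4 + sqrt(2)*(I*sqrt(10)))/714)) = 1/(-12881 + (30238 - (4 + 2*I*sqrt(5))/714)) = 1/(-12881 + (30238 - (2/357 + I*sqrt(5)/357))) = 1/(-12881 + (30238 + (-2/357 - I*sqrt(5)/357))) = 1/(-12881 + (10794964/357 - I*sqrt(5)/357)) = 1/(6196447/357 - I*sqrt(5)/357)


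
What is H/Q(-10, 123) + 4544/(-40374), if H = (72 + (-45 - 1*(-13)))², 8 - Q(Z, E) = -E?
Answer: 32001568/2644497 ≈ 12.101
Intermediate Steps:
Q(Z, E) = 8 + E (Q(Z, E) = 8 - (-1)*E = 8 + E)
H = 1600 (H = (72 + (-45 + 13))² = (72 - 32)² = 40² = 1600)
H/Q(-10, 123) + 4544/(-40374) = 1600/(8 + 123) + 4544/(-40374) = 1600/131 + 4544*(-1/40374) = 1600*(1/131) - 2272/20187 = 1600/131 - 2272/20187 = 32001568/2644497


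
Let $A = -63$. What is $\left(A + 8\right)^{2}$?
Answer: $3025$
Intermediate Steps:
$\left(A + 8\right)^{2} = \left(-63 + 8\right)^{2} = \left(-55\right)^{2} = 3025$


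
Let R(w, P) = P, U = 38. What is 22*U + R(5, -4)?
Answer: 832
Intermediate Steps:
22*U + R(5, -4) = 22*38 - 4 = 836 - 4 = 832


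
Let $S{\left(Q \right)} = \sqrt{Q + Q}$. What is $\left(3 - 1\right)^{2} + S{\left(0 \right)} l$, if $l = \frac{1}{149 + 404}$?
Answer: $4$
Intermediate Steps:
$S{\left(Q \right)} = \sqrt{2} \sqrt{Q}$ ($S{\left(Q \right)} = \sqrt{2 Q} = \sqrt{2} \sqrt{Q}$)
$l = \frac{1}{553} \approx 0.0018083$
$\left(3 - 1\right)^{2} + S{\left(0 \right)} l = \left(3 - 1\right)^{2} + \sqrt{2} \sqrt{0} \cdot \frac{1}{553} = 2^{2} + \sqrt{2} \cdot 0 \cdot \frac{1}{553} = 4 + 0 \cdot \frac{1}{553} = 4 + 0 = 4$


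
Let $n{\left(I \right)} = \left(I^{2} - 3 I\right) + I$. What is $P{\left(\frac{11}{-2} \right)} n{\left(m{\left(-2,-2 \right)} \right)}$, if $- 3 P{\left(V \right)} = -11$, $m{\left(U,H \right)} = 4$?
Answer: $\frac{88}{3} \approx 29.333$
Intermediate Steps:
$n{\left(I \right)} = I^{2} - 2 I$
$P{\left(V \right)} = \frac{11}{3}$ ($P{\left(V \right)} = \left(- \frac{1}{3}\right) \left(-11\right) = \frac{11}{3}$)
$P{\left(\frac{11}{-2} \right)} n{\left(m{\left(-2,-2 \right)} \right)} = \frac{11 \cdot 4 \left(-2 + 4\right)}{3} = \frac{11 \cdot 4 \cdot 2}{3} = \frac{11}{3} \cdot 8 = \frac{88}{3}$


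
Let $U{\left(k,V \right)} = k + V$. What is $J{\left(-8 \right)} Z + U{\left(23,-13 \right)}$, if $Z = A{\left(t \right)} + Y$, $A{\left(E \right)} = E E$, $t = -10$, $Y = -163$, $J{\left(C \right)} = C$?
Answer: $514$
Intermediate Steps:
$U{\left(k,V \right)} = V + k$
$A{\left(E \right)} = E^{2}$
$Z = -63$ ($Z = \left(-10\right)^{2} - 163 = 100 - 163 = -63$)
$J{\left(-8 \right)} Z + U{\left(23,-13 \right)} = \left(-8\right) \left(-63\right) + \left(-13 + 23\right) = 504 + 10 = 514$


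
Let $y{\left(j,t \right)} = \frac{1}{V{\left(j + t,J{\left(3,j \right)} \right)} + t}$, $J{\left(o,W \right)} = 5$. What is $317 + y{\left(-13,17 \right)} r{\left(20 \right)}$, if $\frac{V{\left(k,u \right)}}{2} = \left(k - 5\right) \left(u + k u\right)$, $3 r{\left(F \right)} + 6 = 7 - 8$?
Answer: $\frac{31390}{99} \approx 317.07$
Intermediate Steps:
$r{\left(F \right)} = - \frac{7}{3}$ ($r{\left(F \right)} = -2 + \frac{7 - 8}{3} = -2 + \frac{1}{3} \left(-1\right) = -2 - \frac{1}{3} = - \frac{7}{3}$)
$V{\left(k,u \right)} = 2 \left(-5 + k\right) \left(u + k u\right)$ ($V{\left(k,u \right)} = 2 \left(k - 5\right) \left(u + k u\right) = 2 \left(-5 + k\right) \left(u + k u\right)$)
$y{\left(j,t \right)} = \frac{1}{-50 - 40 j - 39 t + 10 \left(j + t\right)^{2}}$ ($y{\left(j,t \right)} = \frac{1}{2 \cdot 5 \left(-5 + \left(j + t\right)^{2} - 4 \left(j + t\right)\right) + t} = \frac{1}{2 \cdot 5 \left(-5 + \left(j + t\right)^{2} - \left(4 j + 4 t\right)\right) + t} = \frac{1}{2 \cdot 5 \left(-5 + \left(j + t\right)^{2} - 4 j - 4 t\right) + t} = \frac{1}{\left(-50 - 40 j - 40 t + 10 \left(j + t\right)^{2}\right) + t} = \frac{1}{-50 - 40 j - 39 t + 10 \left(j + t\right)^{2}}$)
$317 + y{\left(-13,17 \right)} r{\left(20 \right)} = 317 + \frac{1}{-50 - -520 - 663 + 10 \left(-13 + 17\right)^{2}} \left(- \frac{7}{3}\right) = 317 + \frac{1}{-50 + 520 - 663 + 10 \cdot 4^{2}} \left(- \frac{7}{3}\right) = 317 + \frac{1}{-50 + 520 - 663 + 10 \cdot 16} \left(- \frac{7}{3}\right) = 317 + \frac{1}{-50 + 520 - 663 + 160} \left(- \frac{7}{3}\right) = 317 + \frac{1}{-33} \left(- \frac{7}{3}\right) = 317 - - \frac{7}{99} = 317 + \frac{7}{99} = \frac{31390}{99}$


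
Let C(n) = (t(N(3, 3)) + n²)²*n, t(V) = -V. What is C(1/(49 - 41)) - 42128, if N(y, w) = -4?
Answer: -1380384255/32768 ≈ -42126.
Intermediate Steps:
C(n) = n*(4 + n²)² (C(n) = (-1*(-4) + n²)²*n = (4 + n²)²*n = n*(4 + n²)²)
C(1/(49 - 41)) - 42128 = (4 + (1/(49 - 41))²)²/(49 - 41) - 42128 = (4 + (1/8)²)²/8 - 42128 = (4 + (⅛)²)²/8 - 42128 = (4 + 1/64)²/8 - 42128 = (257/64)²/8 - 42128 = (⅛)*(66049/4096) - 42128 = 66049/32768 - 42128 = -1380384255/32768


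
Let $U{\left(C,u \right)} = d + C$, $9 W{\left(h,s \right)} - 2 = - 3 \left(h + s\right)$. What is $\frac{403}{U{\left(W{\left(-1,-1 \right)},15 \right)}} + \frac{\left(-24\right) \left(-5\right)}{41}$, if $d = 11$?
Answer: $\frac{161547}{4387} \approx 36.824$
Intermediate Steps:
$W{\left(h,s \right)} = \frac{2}{9} - \frac{h}{3} - \frac{s}{3}$ ($W{\left(h,s \right)} = \frac{2}{9} + \frac{\left(-3\right) \left(h + s\right)}{9} = \frac{2}{9} + \frac{- 3 h - 3 s}{9} = \frac{2}{9} - \left(\frac{h}{3} + \frac{s}{3}\right) = \frac{2}{9} - \frac{h}{3} - \frac{s}{3}$)
$U{\left(C,u \right)} = 11 + C$
$\frac{403}{U{\left(W{\left(-1,-1 \right)},15 \right)}} + \frac{\left(-24\right) \left(-5\right)}{41} = \frac{403}{11 - - \frac{8}{9}} + \frac{\left(-24\right) \left(-5\right)}{41} = \frac{403}{11 + \left(\frac{2}{9} + \frac{1}{3} + \frac{1}{3}\right)} + 120 \cdot \frac{1}{41} = \frac{403}{11 + \frac{8}{9}} + \frac{120}{41} = \frac{403}{\frac{107}{9}} + \frac{120}{41} = 403 \cdot \frac{9}{107} + \frac{120}{41} = \frac{3627}{107} + \frac{120}{41} = \frac{161547}{4387}$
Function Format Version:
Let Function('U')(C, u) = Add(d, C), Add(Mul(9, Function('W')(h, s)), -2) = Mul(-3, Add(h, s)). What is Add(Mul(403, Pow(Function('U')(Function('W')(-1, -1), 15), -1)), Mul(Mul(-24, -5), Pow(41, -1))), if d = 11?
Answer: Rational(161547, 4387) ≈ 36.824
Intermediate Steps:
Function('W')(h, s) = Add(Rational(2, 9), Mul(Rational(-1, 3), h), Mul(Rational(-1, 3), s)) (Function('W')(h, s) = Add(Rational(2, 9), Mul(Rational(1, 9), Mul(-3, Add(h, s)))) = Add(Rational(2, 9), Mul(Rational(1, 9), Add(Mul(-3, h), Mul(-3, s)))) = Add(Rational(2, 9), Add(Mul(Rational(-1, 3), h), Mul(Rational(-1, 3), s))) = Add(Rational(2, 9), Mul(Rational(-1, 3), h), Mul(Rational(-1, 3), s)))
Function('U')(C, u) = Add(11, C)
Add(Mul(403, Pow(Function('U')(Function('W')(-1, -1), 15), -1)), Mul(Mul(-24, -5), Pow(41, -1))) = Add(Mul(403, Pow(Add(11, Add(Rational(2, 9), Mul(Rational(-1, 3), -1), Mul(Rational(-1, 3), -1))), -1)), Mul(Mul(-24, -5), Pow(41, -1))) = Add(Mul(403, Pow(Add(11, Add(Rational(2, 9), Rational(1, 3), Rational(1, 3))), -1)), Mul(120, Rational(1, 41))) = Add(Mul(403, Pow(Add(11, Rational(8, 9)), -1)), Rational(120, 41)) = Add(Mul(403, Pow(Rational(107, 9), -1)), Rational(120, 41)) = Add(Mul(403, Rational(9, 107)), Rational(120, 41)) = Add(Rational(3627, 107), Rational(120, 41)) = Rational(161547, 4387)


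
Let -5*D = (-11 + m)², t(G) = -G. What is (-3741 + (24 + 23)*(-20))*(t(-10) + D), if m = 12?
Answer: -229369/5 ≈ -45874.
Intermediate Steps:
D = -⅕ (D = -(-11 + 12)²/5 = -⅕*1² = -⅕*1 = -⅕ ≈ -0.20000)
(-3741 + (24 + 23)*(-20))*(t(-10) + D) = (-3741 + (24 + 23)*(-20))*(-1*(-10) - ⅕) = (-3741 + 47*(-20))*(10 - ⅕) = (-3741 - 940)*(49/5) = -4681*49/5 = -229369/5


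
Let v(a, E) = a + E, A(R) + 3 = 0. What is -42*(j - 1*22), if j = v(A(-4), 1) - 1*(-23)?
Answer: 42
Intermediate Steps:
A(R) = -3 (A(R) = -3 + 0 = -3)
v(a, E) = E + a
j = 21 (j = (1 - 3) - 1*(-23) = -2 + 23 = 21)
-42*(j - 1*22) = -42*(21 - 1*22) = -42*(21 - 22) = -42*(-1) = 42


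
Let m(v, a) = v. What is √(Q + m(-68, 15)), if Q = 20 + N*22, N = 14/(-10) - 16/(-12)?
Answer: I*√11130/15 ≈ 7.0333*I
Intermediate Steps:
N = -1/15 (N = 14*(-⅒) - 16*(-1/12) = -7/5 + 4/3 = -1/15 ≈ -0.066667)
Q = 278/15 (Q = 20 - 1/15*22 = 20 - 22/15 = 278/15 ≈ 18.533)
√(Q + m(-68, 15)) = √(278/15 - 68) = √(-742/15) = I*√11130/15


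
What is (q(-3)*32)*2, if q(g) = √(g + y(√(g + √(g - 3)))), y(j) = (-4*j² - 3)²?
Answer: 192*√(-2 - 8*I*√6) ≈ 571.14 - 632.4*I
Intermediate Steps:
y(j) = (-3 - 4*j²)²
q(g) = √(g + (3 + 4*g + 4*√(-3 + g))²) (q(g) = √(g + (3 + 4*(√(g + √(g - 3)))²)²) = √(g + (3 + 4*(√(g + √(-3 + g)))²)²) = √(g + (3 + 4*(g + √(-3 + g)))²) = √(g + (3 + (4*g + 4*√(-3 + g)))²) = √(g + (3 + 4*g + 4*√(-3 + g))²))
(q(-3)*32)*2 = (√(-3 + (3 + 4*(-3) + 4*√(-3 - 3))²)*32)*2 = (√(-3 + (3 - 12 + 4*√(-6))²)*32)*2 = (√(-3 + (3 - 12 + 4*(I*√6))²)*32)*2 = (√(-3 + (3 - 12 + 4*I*√6)²)*32)*2 = (√(-3 + (-9 + 4*I*√6)²)*32)*2 = (32*√(-3 + (-9 + 4*I*√6)²))*2 = 64*√(-3 + (-9 + 4*I*√6)²)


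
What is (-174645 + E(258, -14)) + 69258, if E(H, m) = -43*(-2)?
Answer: -105301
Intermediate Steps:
E(H, m) = 86
(-174645 + E(258, -14)) + 69258 = (-174645 + 86) + 69258 = -174559 + 69258 = -105301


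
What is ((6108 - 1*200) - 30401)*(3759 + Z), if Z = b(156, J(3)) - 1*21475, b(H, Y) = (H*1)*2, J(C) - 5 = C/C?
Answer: 426276172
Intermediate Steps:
J(C) = 6 (J(C) = 5 + C/C = 5 + 1 = 6)
b(H, Y) = 2*H (b(H, Y) = H*2 = 2*H)
Z = -21163 (Z = 2*156 - 1*21475 = 312 - 21475 = -21163)
((6108 - 1*200) - 30401)*(3759 + Z) = ((6108 - 1*200) - 30401)*(3759 - 21163) = ((6108 - 200) - 30401)*(-17404) = (5908 - 30401)*(-17404) = -24493*(-17404) = 426276172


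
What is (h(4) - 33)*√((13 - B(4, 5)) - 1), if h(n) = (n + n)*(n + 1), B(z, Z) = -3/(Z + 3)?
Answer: 21*√22/4 ≈ 24.625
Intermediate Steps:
B(z, Z) = -3/(3 + Z)
h(n) = 2*n*(1 + n) (h(n) = (2*n)*(1 + n) = 2*n*(1 + n))
(h(4) - 33)*√((13 - B(4, 5)) - 1) = (2*4*(1 + 4) - 33)*√((13 - (-3)/(3 + 5)) - 1) = (2*4*5 - 33)*√((13 - (-3)/8) - 1) = (40 - 33)*√((13 - (-3)/8) - 1) = 7*√((13 - 1*(-3/8)) - 1) = 7*√((13 + 3/8) - 1) = 7*√(107/8 - 1) = 7*√(99/8) = 7*(3*√22/4) = 21*√22/4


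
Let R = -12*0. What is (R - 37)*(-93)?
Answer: 3441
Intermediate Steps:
R = 0
(R - 37)*(-93) = (0 - 37)*(-93) = -37*(-93) = 3441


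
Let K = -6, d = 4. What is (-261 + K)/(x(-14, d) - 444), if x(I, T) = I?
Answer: 267/458 ≈ 0.58297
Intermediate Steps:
(-261 + K)/(x(-14, d) - 444) = (-261 - 6)/(-14 - 444) = -267/(-458) = -267*(-1/458) = 267/458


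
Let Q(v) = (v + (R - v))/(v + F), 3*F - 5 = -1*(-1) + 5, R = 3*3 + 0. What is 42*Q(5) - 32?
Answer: 151/13 ≈ 11.615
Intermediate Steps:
R = 9 (R = 9 + 0 = 9)
F = 11/3 (F = 5/3 + (-1*(-1) + 5)/3 = 5/3 + (1 + 5)/3 = 5/3 + (⅓)*6 = 5/3 + 2 = 11/3 ≈ 3.6667)
Q(v) = 9/(11/3 + v) (Q(v) = (v + (9 - v))/(v + 11/3) = 9/(11/3 + v))
42*Q(5) - 32 = 42*(27/(11 + 3*5)) - 32 = 42*(27/(11 + 15)) - 32 = 42*(27/26) - 32 = 567/13 - 32 = 151/13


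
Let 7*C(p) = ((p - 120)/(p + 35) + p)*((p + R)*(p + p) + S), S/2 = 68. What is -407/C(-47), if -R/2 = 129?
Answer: 5698/1905997 ≈ 0.0029895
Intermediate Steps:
R = -258 (R = -2*129 = -258)
S = 136 (S = 2*68 = 136)
C(p) = (136 + 2*p*(-258 + p))*(p + (-120 + p)/(35 + p))/7 (C(p) = (((p - 120)/(p + 35) + p)*((p - 258)*(p + p) + 136))/7 = (((-120 + p)/(35 + p) + p)*((-258 + p)*(2*p) + 136))/7 = (((-120 + p)/(35 + p) + p)*(2*p*(-258 + p) + 136))/7 = ((p + (-120 + p)/(35 + p))*(136 + 2*p*(-258 + p)))/7 = ((136 + 2*p*(-258 + p))*(p + (-120 + p)/(35 + p)))/7 = (136 + 2*p*(-258 + p))*(p + (-120 + p)/(35 + p))/7)
-407/C(-47) = -407*7*(35 - 47)/(2*(-8160 + (-47)⁴ - 9340*(-47)² - 222*(-47)³ + 33408*(-47))) = -407*(-42/(-8160 + 4879681 - 9340*2209 - 222*(-103823) - 1570176)) = -407*(-42/(-8160 + 4879681 - 20632060 + 23048706 - 1570176)) = -407/((2/7)*(-1/12)*5717991) = -407/(-1905997/14) = -407*(-14/1905997) = 5698/1905997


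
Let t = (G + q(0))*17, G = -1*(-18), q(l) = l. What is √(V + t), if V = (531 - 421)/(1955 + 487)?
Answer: √3770781/111 ≈ 17.494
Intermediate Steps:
V = 5/111 (V = 110/2442 = 110*(1/2442) = 5/111 ≈ 0.045045)
G = 18
t = 306 (t = (18 + 0)*17 = 18*17 = 306)
√(V + t) = √(5/111 + 306) = √(33971/111) = √3770781/111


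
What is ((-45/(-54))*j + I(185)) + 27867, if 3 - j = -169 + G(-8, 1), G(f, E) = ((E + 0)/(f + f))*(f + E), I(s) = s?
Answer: 902239/32 ≈ 28195.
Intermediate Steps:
G(f, E) = E*(E + f)/(2*f) (G(f, E) = (E/((2*f)))*(E + f) = (E*(1/(2*f)))*(E + f) = (E/(2*f))*(E + f) = E*(E + f)/(2*f))
j = 2745/16 (j = 3 - (-169 + (½)*1*(1 - 8)/(-8)) = 3 - (-169 + (½)*1*(-⅛)*(-7)) = 3 - (-169 + 7/16) = 3 - 1*(-2697/16) = 3 + 2697/16 = 2745/16 ≈ 171.56)
((-45/(-54))*j + I(185)) + 27867 = (-45/(-54)*(2745/16) + 185) + 27867 = (-45*(-1/54)*(2745/16) + 185) + 27867 = ((⅚)*(2745/16) + 185) + 27867 = (4575/32 + 185) + 27867 = 10495/32 + 27867 = 902239/32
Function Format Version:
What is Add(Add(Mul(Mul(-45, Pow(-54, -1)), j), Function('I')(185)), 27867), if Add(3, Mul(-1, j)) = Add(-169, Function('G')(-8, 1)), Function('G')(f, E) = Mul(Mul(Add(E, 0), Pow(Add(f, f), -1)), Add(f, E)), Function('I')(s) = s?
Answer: Rational(902239, 32) ≈ 28195.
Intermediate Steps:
Function('G')(f, E) = Mul(Rational(1, 2), E, Pow(f, -1), Add(E, f)) (Function('G')(f, E) = Mul(Mul(E, Pow(Mul(2, f), -1)), Add(E, f)) = Mul(Mul(E, Mul(Rational(1, 2), Pow(f, -1))), Add(E, f)) = Mul(Mul(Rational(1, 2), E, Pow(f, -1)), Add(E, f)) = Mul(Rational(1, 2), E, Pow(f, -1), Add(E, f)))
j = Rational(2745, 16) (j = Add(3, Mul(-1, Add(-169, Mul(Rational(1, 2), 1, Pow(-8, -1), Add(1, -8))))) = Add(3, Mul(-1, Add(-169, Mul(Rational(1, 2), 1, Rational(-1, 8), -7)))) = Add(3, Mul(-1, Add(-169, Rational(7, 16)))) = Add(3, Mul(-1, Rational(-2697, 16))) = Add(3, Rational(2697, 16)) = Rational(2745, 16) ≈ 171.56)
Add(Add(Mul(Mul(-45, Pow(-54, -1)), j), Function('I')(185)), 27867) = Add(Add(Mul(Mul(-45, Pow(-54, -1)), Rational(2745, 16)), 185), 27867) = Add(Add(Mul(Mul(-45, Rational(-1, 54)), Rational(2745, 16)), 185), 27867) = Add(Add(Mul(Rational(5, 6), Rational(2745, 16)), 185), 27867) = Add(Add(Rational(4575, 32), 185), 27867) = Add(Rational(10495, 32), 27867) = Rational(902239, 32)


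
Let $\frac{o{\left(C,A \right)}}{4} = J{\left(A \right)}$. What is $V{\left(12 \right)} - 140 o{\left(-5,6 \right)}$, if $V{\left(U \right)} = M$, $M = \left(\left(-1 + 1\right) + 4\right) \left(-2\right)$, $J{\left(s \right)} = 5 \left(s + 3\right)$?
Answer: $-25208$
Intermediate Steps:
$J{\left(s \right)} = 15 + 5 s$ ($J{\left(s \right)} = 5 \left(3 + s\right) = 15 + 5 s$)
$o{\left(C,A \right)} = 60 + 20 A$ ($o{\left(C,A \right)} = 4 \left(15 + 5 A\right) = 60 + 20 A$)
$M = -8$ ($M = \left(0 + 4\right) \left(-2\right) = 4 \left(-2\right) = -8$)
$V{\left(U \right)} = -8$
$V{\left(12 \right)} - 140 o{\left(-5,6 \right)} = -8 - 140 \left(60 + 20 \cdot 6\right) = -8 - 140 \left(60 + 120\right) = -8 - 25200 = -25208$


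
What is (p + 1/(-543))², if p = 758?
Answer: 169408797649/294849 ≈ 5.7456e+5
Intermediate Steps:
(p + 1/(-543))² = (758 + 1/(-543))² = (758 - 1/543)² = (411593/543)² = 169408797649/294849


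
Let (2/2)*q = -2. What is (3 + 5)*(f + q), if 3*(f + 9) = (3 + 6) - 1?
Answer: -200/3 ≈ -66.667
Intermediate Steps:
q = -2
f = -19/3 (f = -9 + ((3 + 6) - 1)/3 = -9 + (9 - 1)/3 = -9 + (⅓)*8 = -9 + 8/3 = -19/3 ≈ -6.3333)
(3 + 5)*(f + q) = (3 + 5)*(-19/3 - 2) = 8*(-25/3) = -200/3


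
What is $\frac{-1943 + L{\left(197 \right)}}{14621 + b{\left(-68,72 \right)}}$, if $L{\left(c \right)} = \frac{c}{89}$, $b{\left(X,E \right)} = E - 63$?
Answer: $- \frac{17273}{130207} \approx -0.13266$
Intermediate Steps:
$b{\left(X,E \right)} = -63 + E$
$L{\left(c \right)} = \frac{c}{89}$ ($L{\left(c \right)} = c \frac{1}{89} = \frac{c}{89}$)
$\frac{-1943 + L{\left(197 \right)}}{14621 + b{\left(-68,72 \right)}} = \frac{-1943 + \frac{1}{89} \cdot 197}{14621 + \left(-63 + 72\right)} = \frac{-1943 + \frac{197}{89}}{14621 + 9} = - \frac{172730}{89 \cdot 14630} = \left(- \frac{172730}{89}\right) \frac{1}{14630} = - \frac{17273}{130207}$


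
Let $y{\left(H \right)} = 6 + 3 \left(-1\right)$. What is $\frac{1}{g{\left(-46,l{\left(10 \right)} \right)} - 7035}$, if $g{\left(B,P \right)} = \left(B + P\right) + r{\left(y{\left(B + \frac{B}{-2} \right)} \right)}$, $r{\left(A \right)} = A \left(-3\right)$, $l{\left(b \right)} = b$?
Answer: $- \frac{1}{7080} \approx -0.00014124$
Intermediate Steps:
$y{\left(H \right)} = 3$ ($y{\left(H \right)} = 6 - 3 = 3$)
$r{\left(A \right)} = - 3 A$
$g{\left(B,P \right)} = -9 + B + P$ ($g{\left(B,P \right)} = \left(B + P\right) - 9 = -9 + B + P$)
$\frac{1}{g{\left(-46,l{\left(10 \right)} \right)} - 7035} = \frac{1}{\left(-9 - 46 + 10\right) - 7035} = \frac{1}{-45 - 7035} = \frac{1}{-7080} = - \frac{1}{7080}$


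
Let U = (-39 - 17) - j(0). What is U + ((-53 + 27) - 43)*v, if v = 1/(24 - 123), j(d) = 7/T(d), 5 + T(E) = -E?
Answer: -8894/165 ≈ -53.903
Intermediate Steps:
T(E) = -5 - E
j(d) = 7/(-5 - d)
U = -273/5 (U = (-39 - 17) - (-7)/(5 + 0) = -56 - (-7)/5 = -56 - 1*(-7/5) = -56 + 7/5 = -273/5 ≈ -54.600)
v = -1/99 (v = 1/(-99) = -1/99 ≈ -0.010101)
U + ((-53 + 27) - 43)*v = -273/5 + ((-53 + 27) - 43)*(-1/99) = -273/5 + (-26 - 43)*(-1/99) = -273/5 - 69*(-1/99) = -273/5 + 23/33 = -8894/165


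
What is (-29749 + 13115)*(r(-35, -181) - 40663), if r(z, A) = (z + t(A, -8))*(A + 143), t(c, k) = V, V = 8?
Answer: 659321858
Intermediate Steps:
t(c, k) = 8
r(z, A) = (8 + z)*(143 + A) (r(z, A) = (z + 8)*(A + 143) = (8 + z)*(143 + A))
(-29749 + 13115)*(r(-35, -181) - 40663) = (-29749 + 13115)*((1144 + 8*(-181) + 143*(-35) - 181*(-35)) - 40663) = -16634*((1144 - 1448 - 5005 + 6335) - 40663) = -16634*(1026 - 40663) = -16634*(-39637) = 659321858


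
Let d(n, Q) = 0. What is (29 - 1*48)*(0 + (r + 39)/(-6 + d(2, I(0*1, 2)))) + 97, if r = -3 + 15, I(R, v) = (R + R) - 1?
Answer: 517/2 ≈ 258.50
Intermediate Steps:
I(R, v) = -1 + 2*R (I(R, v) = 2*R - 1 = -1 + 2*R)
r = 12
(29 - 1*48)*(0 + (r + 39)/(-6 + d(2, I(0*1, 2)))) + 97 = (29 - 1*48)*(0 + (12 + 39)/(-6 + 0)) + 97 = (29 - 48)*(0 + 51/(-6)) + 97 = -19*(0 + 51*(-1/6)) + 97 = -19*(0 - 17/2) + 97 = -19*(-17/2) + 97 = 323/2 + 97 = 517/2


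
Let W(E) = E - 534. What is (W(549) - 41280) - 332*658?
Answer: -259721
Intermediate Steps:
W(E) = -534 + E
(W(549) - 41280) - 332*658 = ((-534 + 549) - 41280) - 332*658 = (15 - 41280) - 218456 = -41265 - 218456 = -259721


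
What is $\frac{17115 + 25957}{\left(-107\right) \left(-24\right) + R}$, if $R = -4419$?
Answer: $- \frac{43072}{1851} \approx -23.27$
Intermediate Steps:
$\frac{17115 + 25957}{\left(-107\right) \left(-24\right) + R} = \frac{17115 + 25957}{\left(-107\right) \left(-24\right) - 4419} = \frac{43072}{2568 - 4419} = \frac{43072}{-1851} = 43072 \left(- \frac{1}{1851}\right) = - \frac{43072}{1851}$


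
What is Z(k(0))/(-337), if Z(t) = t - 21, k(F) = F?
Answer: 21/337 ≈ 0.062315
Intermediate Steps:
Z(t) = -21 + t
Z(k(0))/(-337) = (-21 + 0)/(-337) = -21*(-1/337) = 21/337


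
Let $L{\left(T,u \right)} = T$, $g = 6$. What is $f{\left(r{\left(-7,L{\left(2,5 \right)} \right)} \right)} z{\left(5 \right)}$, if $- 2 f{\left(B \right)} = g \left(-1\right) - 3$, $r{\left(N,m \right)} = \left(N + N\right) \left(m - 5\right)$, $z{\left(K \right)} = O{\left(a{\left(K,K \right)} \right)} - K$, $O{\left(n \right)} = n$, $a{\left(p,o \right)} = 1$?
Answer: $-18$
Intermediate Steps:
$z{\left(K \right)} = 1 - K$
$r{\left(N,m \right)} = 2 N \left(-5 + m\right)$
$f{\left(B \right)} = \frac{9}{2}$ ($f{\left(B \right)} = - \frac{6 \left(-1\right) - 3}{2} = - \frac{-6 - 3}{2} = \left(- \frac{1}{2}\right) \left(-9\right) = \frac{9}{2}$)
$f{\left(r{\left(-7,L{\left(2,5 \right)} \right)} \right)} z{\left(5 \right)} = \frac{9 \left(1 - 5\right)}{2} = \frac{9}{2} \left(-4\right) = -18$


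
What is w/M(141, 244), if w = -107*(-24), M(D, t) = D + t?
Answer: 2568/385 ≈ 6.6701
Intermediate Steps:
w = 2568
w/M(141, 244) = 2568/(141 + 244) = 2568/385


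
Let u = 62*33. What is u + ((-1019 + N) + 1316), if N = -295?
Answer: 2048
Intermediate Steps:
u = 2046
u + ((-1019 + N) + 1316) = 2046 + ((-1019 - 295) + 1316) = 2046 + (-1314 + 1316) = 2046 + 2 = 2048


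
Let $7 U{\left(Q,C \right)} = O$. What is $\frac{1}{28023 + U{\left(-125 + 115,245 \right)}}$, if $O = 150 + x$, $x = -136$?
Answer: $\frac{1}{28025} \approx 3.5682 \cdot 10^{-5}$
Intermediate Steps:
$O = 14$ ($O = 150 - 136 = 14$)
$U{\left(Q,C \right)} = 2$ ($U{\left(Q,C \right)} = \frac{1}{7} \cdot 14 = 2$)
$\frac{1}{28023 + U{\left(-125 + 115,245 \right)}} = \frac{1}{28023 + 2} = \frac{1}{28025}$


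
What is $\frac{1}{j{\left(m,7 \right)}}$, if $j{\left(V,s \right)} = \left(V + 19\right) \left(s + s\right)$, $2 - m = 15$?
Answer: $\frac{1}{84} \approx 0.011905$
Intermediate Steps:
$m = -13$ ($m = 2 - 15 = -13$)
$j{\left(V,s \right)} = 2 s \left(19 + V\right)$ ($j{\left(V,s \right)} = \left(19 + V\right) 2 s = 2 s \left(19 + V\right)$)
$\frac{1}{j{\left(m,7 \right)}} = \frac{1}{2 \cdot 7 \left(19 - 13\right)} = \frac{1}{2 \cdot 7 \cdot 6} = \frac{1}{84}$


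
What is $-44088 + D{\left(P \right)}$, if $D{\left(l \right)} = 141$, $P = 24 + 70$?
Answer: $-43947$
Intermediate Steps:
$P = 94$
$-44088 + D{\left(P \right)} = -44088 + 141 = -43947$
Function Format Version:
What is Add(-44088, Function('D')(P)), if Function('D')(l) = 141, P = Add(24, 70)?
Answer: -43947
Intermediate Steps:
P = 94
Add(-44088, Function('D')(P)) = Add(-44088, 141) = -43947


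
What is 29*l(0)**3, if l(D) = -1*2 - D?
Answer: -232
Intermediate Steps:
l(D) = -2 - D
29*l(0)**3 = 29*(-2 - 1*0)**3 = 29*(-2 + 0)**3 = 29*(-2)**3 = 29*(-8) = -232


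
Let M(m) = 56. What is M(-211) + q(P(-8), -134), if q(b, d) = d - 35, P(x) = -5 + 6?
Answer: -113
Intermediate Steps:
P(x) = 1
q(b, d) = -35 + d
M(-211) + q(P(-8), -134) = 56 + (-35 - 134) = 56 - 169 = -113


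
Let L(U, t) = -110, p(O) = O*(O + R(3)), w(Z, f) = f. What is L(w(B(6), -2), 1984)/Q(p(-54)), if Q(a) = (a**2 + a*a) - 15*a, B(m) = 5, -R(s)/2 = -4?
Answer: -55/6151626 ≈ -8.9407e-6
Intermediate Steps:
R(s) = 8 (R(s) = -2*(-4) = 8)
p(O) = O*(8 + O) (p(O) = O*(O + 8) = O*(8 + O))
Q(a) = -15*a + 2*a**2 (Q(a) = (a**2 + a**2) - 15*a = 2*a**2 - 15*a = -15*a + 2*a**2)
L(w(B(6), -2), 1984)/Q(p(-54)) = -110*(-1/(54*(-15 + 2*(-54*(8 - 54)))*(8 - 54))) = -110*1/(2484*(-15 + 2*(-54*(-46)))) = -110*1/(2484*(-15 + 2*2484)) = -110*1/(2484*(-15 + 4968)) = -110/(2484*4953) = -110/12303252 = -110*1/12303252 = -55/6151626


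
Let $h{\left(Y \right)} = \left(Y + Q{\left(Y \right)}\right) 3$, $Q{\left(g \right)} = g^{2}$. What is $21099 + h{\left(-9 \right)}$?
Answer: $21315$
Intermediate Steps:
$h{\left(Y \right)} = 3 Y + 3 Y^{2}$ ($h{\left(Y \right)} = \left(Y + Y^{2}\right) 3 = 3 Y + 3 Y^{2}$)
$21099 + h{\left(-9 \right)} = 21099 + 3 \left(-9\right) \left(1 - 9\right) = 21099 + 3 \left(-9\right) \left(-8\right) = 21099 + 216 = 21315$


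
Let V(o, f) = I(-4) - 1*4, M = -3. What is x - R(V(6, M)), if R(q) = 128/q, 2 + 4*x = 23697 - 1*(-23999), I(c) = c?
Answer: 23879/2 ≈ 11940.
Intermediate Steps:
x = 23847/2 (x = -½ + (23697 - 1*(-23999))/4 = -½ + (23697 + 23999)/4 = -½ + (¼)*47696 = -½ + 11924 = 23847/2 ≈ 11924.)
V(o, f) = -8 (V(o, f) = -4 - 1*4 = -4 - 4 = -8)
x - R(V(6, M)) = 23847/2 - 128/(-8) = 23847/2 - 128*(-1)/8 = 23847/2 - 1*(-16) = 23847/2 + 16 = 23879/2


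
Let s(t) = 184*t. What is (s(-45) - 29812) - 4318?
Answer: -42410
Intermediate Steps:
(s(-45) - 29812) - 4318 = (184*(-45) - 29812) - 4318 = (-8280 - 29812) - 4318 = -38092 - 4318 = -42410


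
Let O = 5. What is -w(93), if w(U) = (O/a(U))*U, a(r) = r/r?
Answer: -465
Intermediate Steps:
a(r) = 1
w(U) = 5*U (w(U) = (5/1)*U = (5*1)*U = 5*U)
-w(93) = -5*93 = -1*465 = -465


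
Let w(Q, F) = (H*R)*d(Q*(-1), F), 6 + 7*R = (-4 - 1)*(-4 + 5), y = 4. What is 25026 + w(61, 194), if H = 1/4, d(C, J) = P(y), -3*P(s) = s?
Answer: 525557/21 ≈ 25027.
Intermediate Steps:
P(s) = -s/3
d(C, J) = -4/3 (d(C, J) = -⅓*4 = -4/3)
H = ¼ ≈ 0.25000
R = -11/7 (R = -6/7 + ((-4 - 1)*(-4 + 5))/7 = -6/7 + (-5*1)/7 = -6/7 + (⅐)*(-5) = -6/7 - 5/7 = -11/7 ≈ -1.5714)
w(Q, F) = 11/21 (w(Q, F) = ((¼)*(-11/7))*(-4/3) = -11/28*(-4/3) = 11/21)
25026 + w(61, 194) = 25026 + 11/21 = 525557/21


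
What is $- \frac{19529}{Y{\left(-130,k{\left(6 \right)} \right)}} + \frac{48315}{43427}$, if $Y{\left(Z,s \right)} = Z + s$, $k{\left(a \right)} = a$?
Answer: $\frac{854076943}{5384948} \approx 158.6$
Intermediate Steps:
$- \frac{19529}{Y{\left(-130,k{\left(6 \right)} \right)}} + \frac{48315}{43427} = - \frac{19529}{-130 + 6} + \frac{48315}{43427} = - \frac{19529}{-124} + 48315 \cdot \frac{1}{43427} = \left(-19529\right) \left(- \frac{1}{124}\right) + \frac{48315}{43427} = \frac{19529}{124} + \frac{48315}{43427} = \frac{854076943}{5384948}$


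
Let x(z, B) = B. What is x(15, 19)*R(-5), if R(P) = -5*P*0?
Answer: 0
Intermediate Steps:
R(P) = 0
x(15, 19)*R(-5) = 19*0 = 0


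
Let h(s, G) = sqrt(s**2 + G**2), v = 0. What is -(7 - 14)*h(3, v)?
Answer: 21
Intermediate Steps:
h(s, G) = sqrt(G**2 + s**2)
-(7 - 14)*h(3, v) = -(7 - 14)*sqrt(0**2 + 3**2) = -(-7)*sqrt(0 + 9) = -(-7)*sqrt(9) = -(-7)*3 = -1*(-21) = 21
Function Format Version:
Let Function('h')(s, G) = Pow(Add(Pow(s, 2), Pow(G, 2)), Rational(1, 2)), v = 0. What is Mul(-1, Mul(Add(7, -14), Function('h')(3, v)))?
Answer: 21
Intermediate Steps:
Function('h')(s, G) = Pow(Add(Pow(G, 2), Pow(s, 2)), Rational(1, 2))
Mul(-1, Mul(Add(7, -14), Function('h')(3, v))) = Mul(-1, Mul(Add(7, -14), Pow(Add(Pow(0, 2), Pow(3, 2)), Rational(1, 2)))) = Mul(-1, Mul(-7, Pow(Add(0, 9), Rational(1, 2)))) = Mul(-1, Mul(-7, Pow(9, Rational(1, 2)))) = Mul(-1, Mul(-7, 3)) = Mul(-1, -21) = 21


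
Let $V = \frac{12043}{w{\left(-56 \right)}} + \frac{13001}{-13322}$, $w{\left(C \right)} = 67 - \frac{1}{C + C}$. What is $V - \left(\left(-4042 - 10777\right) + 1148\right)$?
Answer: $\frac{1384719944557}{99981610} \approx 13850.0$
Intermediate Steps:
$w{\left(C \right)} = 67 - \frac{1}{2 C}$
$V = \frac{17871354247}{99981610}$ ($V = \frac{12043}{67 - \frac{1}{2 \left(-56\right)}} + \frac{13001}{-13322} = \frac{12043}{67 - - \frac{1}{112}} + 13001 \left(- \frac{1}{13322}\right) = \frac{12043}{67 + \frac{1}{112}} - \frac{13001}{13322} = \frac{12043}{\frac{7505}{112}} - \frac{13001}{13322} = 12043 \cdot \frac{112}{7505} - \frac{13001}{13322} = \frac{1348816}{7505} - \frac{13001}{13322} = \frac{17871354247}{99981610} \approx 178.75$)
$V - \left(\left(-4042 - 10777\right) + 1148\right) = \frac{17871354247}{99981610} - \left(\left(-4042 - 10777\right) + 1148\right) = \frac{17871354247}{99981610} - \left(-14819 + 1148\right) = \frac{17871354247}{99981610} - -13671 = \frac{17871354247}{99981610} + 13671 = \frac{1384719944557}{99981610}$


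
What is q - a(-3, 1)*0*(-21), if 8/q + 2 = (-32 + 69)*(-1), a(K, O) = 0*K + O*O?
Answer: -8/39 ≈ -0.20513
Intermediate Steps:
a(K, O) = O**2 (a(K, O) = 0 + O**2 = O**2)
q = -8/39 (q = 8/(-2 + (-32 + 69)*(-1)) = 8/(-2 + 37*(-1)) = 8/(-2 - 37) = 8/(-39) = 8*(-1/39) = -8/39 ≈ -0.20513)
q - a(-3, 1)*0*(-21) = -8/39 - 1**2*0*(-21) = -8/39 - 1*0*(-21) = -8/39 - 0*(-21) = -8/39 - 1*0 = -8/39 + 0 = -8/39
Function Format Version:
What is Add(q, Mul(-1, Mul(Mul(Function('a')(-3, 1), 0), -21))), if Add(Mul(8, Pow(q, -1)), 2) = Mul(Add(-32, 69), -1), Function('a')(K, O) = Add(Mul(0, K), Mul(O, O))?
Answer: Rational(-8, 39) ≈ -0.20513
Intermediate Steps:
Function('a')(K, O) = Pow(O, 2) (Function('a')(K, O) = Add(0, Pow(O, 2)) = Pow(O, 2))
q = Rational(-8, 39) (q = Mul(8, Pow(Add(-2, Mul(Add(-32, 69), -1)), -1)) = Mul(8, Pow(Add(-2, Mul(37, -1)), -1)) = Mul(8, Pow(Add(-2, -37), -1)) = Mul(8, Pow(-39, -1)) = Mul(8, Rational(-1, 39)) = Rational(-8, 39) ≈ -0.20513)
Add(q, Mul(-1, Mul(Mul(Function('a')(-3, 1), 0), -21))) = Add(Rational(-8, 39), Mul(-1, Mul(Mul(Pow(1, 2), 0), -21))) = Add(Rational(-8, 39), Mul(-1, Mul(Mul(1, 0), -21))) = Add(Rational(-8, 39), Mul(-1, Mul(0, -21))) = Add(Rational(-8, 39), Mul(-1, 0)) = Add(Rational(-8, 39), 0) = Rational(-8, 39)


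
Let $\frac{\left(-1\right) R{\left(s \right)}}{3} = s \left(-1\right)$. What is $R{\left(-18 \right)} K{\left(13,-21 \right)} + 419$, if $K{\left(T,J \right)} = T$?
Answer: $-283$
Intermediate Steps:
$R{\left(s \right)} = 3 s$ ($R{\left(s \right)} = - 3 s \left(-1\right) = - 3 \left(- s\right) = 3 s$)
$R{\left(-18 \right)} K{\left(13,-21 \right)} + 419 = 3 \left(-18\right) 13 + 419 = \left(-54\right) 13 + 419 = -702 + 419 = -283$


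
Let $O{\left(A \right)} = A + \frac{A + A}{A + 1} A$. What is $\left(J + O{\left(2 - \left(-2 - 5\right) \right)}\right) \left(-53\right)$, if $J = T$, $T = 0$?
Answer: $- \frac{6678}{5} \approx -1335.6$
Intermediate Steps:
$J = 0$
$O{\left(A \right)} = A + \frac{2 A^{2}}{1 + A}$ ($O{\left(A \right)} = A + \frac{2 A}{1 + A} A = A + \frac{2 A^{2}}{1 + A}$)
$\left(J + O{\left(2 - \left(-2 - 5\right) \right)}\right) \left(-53\right) = \left(0 + \frac{\left(2 - \left(-2 - 5\right)\right) \left(1 + 3 \left(2 - \left(-2 - 5\right)\right)\right)}{1 + \left(2 - \left(-2 - 5\right)\right)}\right) \left(-53\right) = \left(0 + \frac{\left(2 - -7\right) \left(1 + 3 \left(2 - -7\right)\right)}{1 + \left(2 - -7\right)}\right) \left(-53\right) = \left(0 + \frac{\left(2 + 7\right) \left(1 + 3 \left(2 + 7\right)\right)}{1 + \left(2 + 7\right)}\right) \left(-53\right) = \left(0 + \frac{9 \left(1 + 3 \cdot 9\right)}{1 + 9}\right) \left(-53\right) = \left(0 + \frac{9 \left(1 + 27\right)}{10}\right) \left(-53\right) = \left(0 + 9 \cdot \frac{1}{10} \cdot 28\right) \left(-53\right) = \left(0 + \frac{126}{5}\right) \left(-53\right) = \frac{126}{5} \left(-53\right) = - \frac{6678}{5}$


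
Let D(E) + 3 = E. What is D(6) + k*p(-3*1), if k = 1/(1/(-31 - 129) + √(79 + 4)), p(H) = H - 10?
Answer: 6372317/2124799 - 332800*√83/2124799 ≈ 1.5721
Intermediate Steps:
D(E) = -3 + E
p(H) = -10 + H
k = 1/(-1/160 + √83) (k = 1/(1/(-160) + √83) = 1/(-1/160 + √83) ≈ 0.10984)
D(6) + k*p(-3*1) = (-3 + 6) + (160/2124799 + 25600*√83/2124799)*(-10 - 3*1) = 3 + (160/2124799 + 25600*√83/2124799)*(-10 - 3) = 3 + (160/2124799 + 25600*√83/2124799)*(-13) = 3 + (-2080/2124799 - 332800*√83/2124799) = 6372317/2124799 - 332800*√83/2124799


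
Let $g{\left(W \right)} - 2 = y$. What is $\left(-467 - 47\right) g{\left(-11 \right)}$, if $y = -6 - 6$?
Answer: $5140$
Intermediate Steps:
$y = -12$
$g{\left(W \right)} = -10$ ($g{\left(W \right)} = 2 - 12 = -10$)
$\left(-467 - 47\right) g{\left(-11 \right)} = \left(-467 - 47\right) \left(-10\right) = \left(-514\right) \left(-10\right) = 5140$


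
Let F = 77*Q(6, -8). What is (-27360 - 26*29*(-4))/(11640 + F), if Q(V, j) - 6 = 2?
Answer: -3043/1532 ≈ -1.9863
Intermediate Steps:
Q(V, j) = 8 (Q(V, j) = 6 + 2 = 8)
F = 616 (F = 77*8 = 616)
(-27360 - 26*29*(-4))/(11640 + F) = (-27360 - 26*29*(-4))/(11640 + 616) = (-27360 - 754*(-4))/12256 = (-27360 + 3016)*(1/12256) = -24344*1/12256 = -3043/1532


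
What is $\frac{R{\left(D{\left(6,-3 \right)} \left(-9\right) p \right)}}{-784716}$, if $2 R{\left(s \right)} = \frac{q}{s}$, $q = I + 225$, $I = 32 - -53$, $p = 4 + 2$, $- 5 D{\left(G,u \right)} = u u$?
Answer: $- \frac{775}{381371976} \approx -2.0321 \cdot 10^{-6}$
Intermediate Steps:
$D{\left(G,u \right)} = - \frac{u^{2}}{5}$ ($D{\left(G,u \right)} = - \frac{u u}{5} = - \frac{u^{2}}{5}$)
$p = 6$
$I = 85$ ($I = 32 + 53 = 85$)
$q = 310$ ($q = 85 + 225 = 310$)
$R{\left(s \right)} = \frac{155}{s}$ ($R{\left(s \right)} = \frac{310 \frac{1}{s}}{2} = \frac{155}{s}$)
$\frac{R{\left(D{\left(6,-3 \right)} \left(-9\right) p \right)}}{-784716} = \frac{155 \frac{1}{- \frac{\left(-3\right)^{2}}{5} \left(-9\right) 6}}{-784716} = \frac{155}{\left(- \frac{1}{5}\right) 9 \left(-9\right) 6} \left(- \frac{1}{784716}\right) = \frac{155}{\left(- \frac{9}{5}\right) \left(-9\right) 6} \left(- \frac{1}{784716}\right) = \frac{155}{\frac{81}{5} \cdot 6} \left(- \frac{1}{784716}\right) = \frac{155}{\frac{486}{5}} \left(- \frac{1}{784716}\right) = 155 \cdot \frac{5}{486} \left(- \frac{1}{784716}\right) = \frac{775}{486} \left(- \frac{1}{784716}\right) = - \frac{775}{381371976}$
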